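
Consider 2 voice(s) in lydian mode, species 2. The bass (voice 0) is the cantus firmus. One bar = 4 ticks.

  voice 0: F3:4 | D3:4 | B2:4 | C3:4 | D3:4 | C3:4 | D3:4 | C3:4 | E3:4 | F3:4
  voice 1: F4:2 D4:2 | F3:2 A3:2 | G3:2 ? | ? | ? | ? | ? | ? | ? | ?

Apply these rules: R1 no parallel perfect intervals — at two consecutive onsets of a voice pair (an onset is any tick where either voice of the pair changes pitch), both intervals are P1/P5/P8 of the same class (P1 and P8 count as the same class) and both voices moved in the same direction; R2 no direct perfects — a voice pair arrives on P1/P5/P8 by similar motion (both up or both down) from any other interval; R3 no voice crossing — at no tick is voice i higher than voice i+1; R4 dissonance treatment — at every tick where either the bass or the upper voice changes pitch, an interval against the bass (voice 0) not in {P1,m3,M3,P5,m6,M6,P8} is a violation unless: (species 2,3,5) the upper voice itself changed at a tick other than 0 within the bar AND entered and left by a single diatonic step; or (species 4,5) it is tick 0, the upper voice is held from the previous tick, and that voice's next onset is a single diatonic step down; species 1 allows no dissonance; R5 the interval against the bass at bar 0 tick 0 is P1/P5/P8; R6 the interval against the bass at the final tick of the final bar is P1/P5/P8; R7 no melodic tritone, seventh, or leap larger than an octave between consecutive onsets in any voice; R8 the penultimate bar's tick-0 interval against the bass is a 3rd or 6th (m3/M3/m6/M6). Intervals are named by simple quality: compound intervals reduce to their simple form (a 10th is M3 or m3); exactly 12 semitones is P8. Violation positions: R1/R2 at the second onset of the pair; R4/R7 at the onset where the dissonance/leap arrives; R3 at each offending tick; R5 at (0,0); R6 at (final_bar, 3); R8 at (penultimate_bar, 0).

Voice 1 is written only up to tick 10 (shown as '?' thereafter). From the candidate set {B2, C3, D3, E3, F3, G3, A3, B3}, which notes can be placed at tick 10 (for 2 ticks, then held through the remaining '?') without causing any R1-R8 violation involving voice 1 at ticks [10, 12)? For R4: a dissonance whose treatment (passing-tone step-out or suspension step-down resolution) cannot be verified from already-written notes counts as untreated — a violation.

B2: legal
C3: violates R4
D3: legal
E3: violates R4
F3: violates R4
G3: legal
A3: violates R4
B3: legal

{B2, B3, D3, G3}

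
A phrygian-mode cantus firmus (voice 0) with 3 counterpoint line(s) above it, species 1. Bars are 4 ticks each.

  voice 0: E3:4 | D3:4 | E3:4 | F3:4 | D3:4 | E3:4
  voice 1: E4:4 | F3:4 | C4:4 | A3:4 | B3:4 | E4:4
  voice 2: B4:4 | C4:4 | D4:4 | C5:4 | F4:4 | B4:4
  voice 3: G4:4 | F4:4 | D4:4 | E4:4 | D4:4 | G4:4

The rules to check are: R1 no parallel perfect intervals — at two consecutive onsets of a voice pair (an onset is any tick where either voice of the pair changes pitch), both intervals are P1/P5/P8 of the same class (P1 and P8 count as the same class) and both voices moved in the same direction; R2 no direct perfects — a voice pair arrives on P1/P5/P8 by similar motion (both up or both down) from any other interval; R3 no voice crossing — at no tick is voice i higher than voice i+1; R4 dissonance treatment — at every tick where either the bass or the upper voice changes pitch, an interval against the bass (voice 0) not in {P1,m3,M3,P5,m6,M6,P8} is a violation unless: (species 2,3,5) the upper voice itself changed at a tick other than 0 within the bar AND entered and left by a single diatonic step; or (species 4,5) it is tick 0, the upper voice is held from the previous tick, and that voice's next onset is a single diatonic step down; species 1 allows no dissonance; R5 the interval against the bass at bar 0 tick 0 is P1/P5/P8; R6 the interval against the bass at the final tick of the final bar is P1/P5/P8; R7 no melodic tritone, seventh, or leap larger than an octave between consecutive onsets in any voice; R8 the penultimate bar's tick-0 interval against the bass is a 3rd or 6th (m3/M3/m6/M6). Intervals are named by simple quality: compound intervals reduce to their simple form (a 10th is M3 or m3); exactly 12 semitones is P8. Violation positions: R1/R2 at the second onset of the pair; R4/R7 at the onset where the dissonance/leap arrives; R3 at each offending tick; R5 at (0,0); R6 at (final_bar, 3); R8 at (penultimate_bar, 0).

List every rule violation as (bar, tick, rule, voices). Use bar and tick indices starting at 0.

bar 0: v0=E3 v1=E4 v2=B4 v3=G4 downbeat m3
bar 1: v0=D3 v1=F3 v2=C4 v3=F4 downbeat m3
bar 2: v0=E3 v1=C4 v2=D4 v3=D4 downbeat m7
bar 3: v0=F3 v1=A3 v2=C5 v3=E4 downbeat M7
bar 4: v0=D3 v1=B3 v2=F4 v3=D4 downbeat P8
bar 5: v0=E3 v1=E4 v2=B4 v3=G4 downbeat m3
  -> R3 @ bar 0 tick 0 v(2, 3): B4 above G4
  -> R5 @ bar 0 tick 0 v(0, 3): opens on m3
  -> R3 @ bar 0 tick 1 v(2, 3): B4 above G4
  -> R3 @ bar 0 tick 2 v(2, 3): B4 above G4
  -> R3 @ bar 0 tick 3 v(2, 3): B4 above G4
  -> R1 @ bar 1 tick 0 v(1, 2): E4/B4 P5 -> F3/C4 P5 similar
  -> R2 @ bar 1 tick 0 v(1, 3): E4/G4 m3 -> F3/F4 P8 similar
  -> R4 @ bar 1 tick 0 v(0, 2): D3/C4 m7 untreated
  -> R7 @ bar 1 tick 0 v(1,): E4->F3 leap 11st
  -> R7 @ bar 1 tick 0 v(2,): B4->C4 leap 11st
  -> R4 @ bar 2 tick 0 v(0, 2): E3/D4 m7 untreated
  -> R4 @ bar 2 tick 0 v(0, 3): E3/D4 m7 untreated
  -> R2 @ bar 3 tick 0 v(0, 2): E3/D4 m7 -> F3/C5 P5 similar
  -> R3 @ bar 3 tick 0 v(2, 3): C5 above E4
  -> R4 @ bar 3 tick 0 v(0, 3): F3/E4 M7 untreated
  -> R7 @ bar 3 tick 0 v(2,): D4->C5 leap 10st
  -> R3 @ bar 3 tick 1 v(2, 3): C5 above E4
  -> R3 @ bar 3 tick 2 v(2, 3): C5 above E4
  -> R3 @ bar 3 tick 3 v(2, 3): C5 above E4
  -> R2 @ bar 4 tick 0 v(0, 3): F3/E4 M7 -> D3/D4 P8 similar
  -> R3 @ bar 4 tick 0 v(2, 3): F4 above D4
  -> R8 @ bar 4 tick 0 v(0, 3): penult P8 not 3rd/6th
  -> R3 @ bar 4 tick 1 v(2, 3): F4 above D4
  -> R3 @ bar 4 tick 2 v(2, 3): F4 above D4
  -> R3 @ bar 4 tick 3 v(2, 3): F4 above D4
  -> R2 @ bar 5 tick 0 v(0, 1): D3/B3 M6 -> E3/E4 P8 similar
  -> R2 @ bar 5 tick 0 v(0, 2): D3/F4 m3 -> E3/B4 P5 similar
  -> R2 @ bar 5 tick 0 v(1, 2): B3/F4 TT -> E4/B4 P5 similar
  -> R3 @ bar 5 tick 0 v(2, 3): B4 above G4
  -> R7 @ bar 5 tick 0 v(2,): F4->B4 leap 6st
  -> R3 @ bar 5 tick 1 v(2, 3): B4 above G4
  -> R3 @ bar 5 tick 2 v(2, 3): B4 above G4
  -> R3 @ bar 5 tick 3 v(2, 3): B4 above G4
  -> R6 @ bar 5 tick 3 v(0, 3): closes on m3

(0, 0, R3, (2, 3))
(0, 0, R5, (0, 3))
(0, 1, R3, (2, 3))
(0, 2, R3, (2, 3))
(0, 3, R3, (2, 3))
(1, 0, R1, (1, 2))
(1, 0, R2, (1, 3))
(1, 0, R4, (0, 2))
(1, 0, R7, (1,))
(1, 0, R7, (2,))
(2, 0, R4, (0, 2))
(2, 0, R4, (0, 3))
(3, 0, R2, (0, 2))
(3, 0, R3, (2, 3))
(3, 0, R4, (0, 3))
(3, 0, R7, (2,))
(3, 1, R3, (2, 3))
(3, 2, R3, (2, 3))
(3, 3, R3, (2, 3))
(4, 0, R2, (0, 3))
(4, 0, R3, (2, 3))
(4, 0, R8, (0, 3))
(4, 1, R3, (2, 3))
(4, 2, R3, (2, 3))
(4, 3, R3, (2, 3))
(5, 0, R2, (0, 1))
(5, 0, R2, (0, 2))
(5, 0, R2, (1, 2))
(5, 0, R3, (2, 3))
(5, 0, R7, (2,))
(5, 1, R3, (2, 3))
(5, 2, R3, (2, 3))
(5, 3, R3, (2, 3))
(5, 3, R6, (0, 3))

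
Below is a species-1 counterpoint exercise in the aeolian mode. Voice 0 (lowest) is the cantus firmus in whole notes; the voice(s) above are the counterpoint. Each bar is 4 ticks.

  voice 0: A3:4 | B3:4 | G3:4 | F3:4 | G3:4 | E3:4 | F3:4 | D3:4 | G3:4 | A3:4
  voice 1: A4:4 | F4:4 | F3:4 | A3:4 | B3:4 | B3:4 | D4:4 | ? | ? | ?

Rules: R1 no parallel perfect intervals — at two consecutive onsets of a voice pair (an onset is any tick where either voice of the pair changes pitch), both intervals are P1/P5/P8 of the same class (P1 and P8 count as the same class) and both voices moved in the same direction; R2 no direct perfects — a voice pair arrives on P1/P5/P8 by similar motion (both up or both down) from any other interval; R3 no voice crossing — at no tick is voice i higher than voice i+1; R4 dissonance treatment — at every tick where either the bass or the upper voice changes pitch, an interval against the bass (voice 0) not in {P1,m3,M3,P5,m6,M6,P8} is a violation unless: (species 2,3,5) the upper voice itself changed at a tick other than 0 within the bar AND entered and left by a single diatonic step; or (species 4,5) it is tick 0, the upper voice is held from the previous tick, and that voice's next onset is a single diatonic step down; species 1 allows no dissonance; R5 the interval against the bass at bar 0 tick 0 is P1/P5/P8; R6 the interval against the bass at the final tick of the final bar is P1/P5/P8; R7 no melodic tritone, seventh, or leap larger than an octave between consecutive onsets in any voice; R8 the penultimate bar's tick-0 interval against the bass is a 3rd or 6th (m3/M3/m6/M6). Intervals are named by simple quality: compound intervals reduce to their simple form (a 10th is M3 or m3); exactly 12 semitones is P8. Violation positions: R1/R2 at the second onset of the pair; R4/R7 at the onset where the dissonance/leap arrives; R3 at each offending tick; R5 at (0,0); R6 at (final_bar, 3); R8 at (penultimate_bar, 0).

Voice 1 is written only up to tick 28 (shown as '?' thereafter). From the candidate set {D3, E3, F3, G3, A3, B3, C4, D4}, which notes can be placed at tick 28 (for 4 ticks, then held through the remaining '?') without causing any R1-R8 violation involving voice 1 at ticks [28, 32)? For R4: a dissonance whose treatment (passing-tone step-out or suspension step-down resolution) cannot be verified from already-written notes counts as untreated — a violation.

{B3, D4, F3}

D3: violates R2
E3: violates R4,R7
F3: legal
G3: violates R4
A3: violates R2
B3: legal
C4: violates R4
D4: legal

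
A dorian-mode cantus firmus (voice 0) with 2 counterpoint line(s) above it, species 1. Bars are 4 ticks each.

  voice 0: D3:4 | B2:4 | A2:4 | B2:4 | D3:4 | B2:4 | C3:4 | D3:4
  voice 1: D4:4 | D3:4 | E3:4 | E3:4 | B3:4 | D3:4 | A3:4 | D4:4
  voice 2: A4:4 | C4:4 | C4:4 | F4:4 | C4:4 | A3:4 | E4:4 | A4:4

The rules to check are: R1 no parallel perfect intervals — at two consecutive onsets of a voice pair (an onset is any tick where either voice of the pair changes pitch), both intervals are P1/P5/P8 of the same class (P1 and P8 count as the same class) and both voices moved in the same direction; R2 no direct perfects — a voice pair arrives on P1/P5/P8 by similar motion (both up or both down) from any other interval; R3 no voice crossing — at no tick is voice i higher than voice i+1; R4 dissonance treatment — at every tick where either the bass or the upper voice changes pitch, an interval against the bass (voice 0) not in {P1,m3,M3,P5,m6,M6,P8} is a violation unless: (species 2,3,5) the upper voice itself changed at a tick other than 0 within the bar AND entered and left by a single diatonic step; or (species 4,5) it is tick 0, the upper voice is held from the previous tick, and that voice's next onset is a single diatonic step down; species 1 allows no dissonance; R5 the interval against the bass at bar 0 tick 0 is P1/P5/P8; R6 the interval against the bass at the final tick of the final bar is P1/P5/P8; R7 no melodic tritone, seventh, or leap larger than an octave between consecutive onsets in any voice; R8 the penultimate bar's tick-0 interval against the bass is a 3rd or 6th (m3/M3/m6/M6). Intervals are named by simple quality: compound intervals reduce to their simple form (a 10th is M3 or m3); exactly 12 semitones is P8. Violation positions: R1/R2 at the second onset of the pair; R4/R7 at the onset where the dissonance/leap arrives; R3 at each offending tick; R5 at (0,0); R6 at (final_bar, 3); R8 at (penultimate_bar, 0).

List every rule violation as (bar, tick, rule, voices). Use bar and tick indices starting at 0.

bar 0: v0=D3 v1=D4 v2=A4 downbeat P5
bar 1: v0=B2 v1=D3 v2=C4 downbeat m2
bar 2: v0=A2 v1=E3 v2=C4 downbeat m3
bar 3: v0=B2 v1=E3 v2=F4 downbeat TT
bar 4: v0=D3 v1=B3 v2=C4 downbeat m7
bar 5: v0=B2 v1=D3 v2=A3 downbeat m7
bar 6: v0=C3 v1=A3 v2=E4 downbeat M3
bar 7: v0=D3 v1=D4 v2=A4 downbeat P5
  -> R4 @ bar 1 tick 0 v(0, 2): B2/C4 m2 untreated
  -> R4 @ bar 3 tick 0 v(0, 1): B2/E3 P4 untreated
  -> R4 @ bar 3 tick 0 v(0, 2): B2/F4 TT untreated
  -> R4 @ bar 4 tick 0 v(0, 2): D3/C4 m7 untreated
  -> R2 @ bar 5 tick 0 v(1, 2): B3/C4 m2 -> D3/A3 P5 similar
  -> R4 @ bar 5 tick 0 v(0, 2): B2/A3 m7 untreated
  -> R1 @ bar 6 tick 0 v(1, 2): D3/A3 P5 -> A3/E4 P5 similar
  -> R1 @ bar 7 tick 0 v(1, 2): A3/E4 P5 -> D4/A4 P5 similar
  -> R2 @ bar 7 tick 0 v(0, 1): C3/A3 M6 -> D3/D4 P8 similar
  -> R2 @ bar 7 tick 0 v(0, 2): C3/E4 M3 -> D3/A4 P5 similar

(1, 0, R4, (0, 2))
(3, 0, R4, (0, 1))
(3, 0, R4, (0, 2))
(4, 0, R4, (0, 2))
(5, 0, R2, (1, 2))
(5, 0, R4, (0, 2))
(6, 0, R1, (1, 2))
(7, 0, R1, (1, 2))
(7, 0, R2, (0, 1))
(7, 0, R2, (0, 2))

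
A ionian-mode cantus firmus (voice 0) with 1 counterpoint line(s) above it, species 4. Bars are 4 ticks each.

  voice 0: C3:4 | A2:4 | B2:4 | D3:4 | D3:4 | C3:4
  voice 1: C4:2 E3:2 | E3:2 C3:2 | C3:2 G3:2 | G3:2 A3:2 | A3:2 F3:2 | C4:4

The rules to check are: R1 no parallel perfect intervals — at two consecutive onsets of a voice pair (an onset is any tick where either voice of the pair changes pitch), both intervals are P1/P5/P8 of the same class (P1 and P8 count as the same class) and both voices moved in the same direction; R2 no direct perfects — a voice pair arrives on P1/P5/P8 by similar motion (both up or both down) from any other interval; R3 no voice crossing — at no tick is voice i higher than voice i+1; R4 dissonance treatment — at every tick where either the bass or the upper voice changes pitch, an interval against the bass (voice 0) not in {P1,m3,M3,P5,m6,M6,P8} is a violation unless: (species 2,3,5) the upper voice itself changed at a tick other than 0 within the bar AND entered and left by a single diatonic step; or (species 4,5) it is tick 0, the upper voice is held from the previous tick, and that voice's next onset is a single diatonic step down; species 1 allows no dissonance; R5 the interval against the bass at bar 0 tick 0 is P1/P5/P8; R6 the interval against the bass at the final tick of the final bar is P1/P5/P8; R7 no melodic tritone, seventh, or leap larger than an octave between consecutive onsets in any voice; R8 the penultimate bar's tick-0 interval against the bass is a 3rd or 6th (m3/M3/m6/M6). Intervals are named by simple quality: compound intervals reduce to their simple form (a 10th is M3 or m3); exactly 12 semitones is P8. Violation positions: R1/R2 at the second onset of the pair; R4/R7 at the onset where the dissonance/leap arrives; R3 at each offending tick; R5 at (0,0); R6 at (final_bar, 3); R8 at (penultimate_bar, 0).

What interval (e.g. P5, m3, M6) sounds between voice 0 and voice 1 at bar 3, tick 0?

P4

voice 0=D3 voice 1=G3 -> P4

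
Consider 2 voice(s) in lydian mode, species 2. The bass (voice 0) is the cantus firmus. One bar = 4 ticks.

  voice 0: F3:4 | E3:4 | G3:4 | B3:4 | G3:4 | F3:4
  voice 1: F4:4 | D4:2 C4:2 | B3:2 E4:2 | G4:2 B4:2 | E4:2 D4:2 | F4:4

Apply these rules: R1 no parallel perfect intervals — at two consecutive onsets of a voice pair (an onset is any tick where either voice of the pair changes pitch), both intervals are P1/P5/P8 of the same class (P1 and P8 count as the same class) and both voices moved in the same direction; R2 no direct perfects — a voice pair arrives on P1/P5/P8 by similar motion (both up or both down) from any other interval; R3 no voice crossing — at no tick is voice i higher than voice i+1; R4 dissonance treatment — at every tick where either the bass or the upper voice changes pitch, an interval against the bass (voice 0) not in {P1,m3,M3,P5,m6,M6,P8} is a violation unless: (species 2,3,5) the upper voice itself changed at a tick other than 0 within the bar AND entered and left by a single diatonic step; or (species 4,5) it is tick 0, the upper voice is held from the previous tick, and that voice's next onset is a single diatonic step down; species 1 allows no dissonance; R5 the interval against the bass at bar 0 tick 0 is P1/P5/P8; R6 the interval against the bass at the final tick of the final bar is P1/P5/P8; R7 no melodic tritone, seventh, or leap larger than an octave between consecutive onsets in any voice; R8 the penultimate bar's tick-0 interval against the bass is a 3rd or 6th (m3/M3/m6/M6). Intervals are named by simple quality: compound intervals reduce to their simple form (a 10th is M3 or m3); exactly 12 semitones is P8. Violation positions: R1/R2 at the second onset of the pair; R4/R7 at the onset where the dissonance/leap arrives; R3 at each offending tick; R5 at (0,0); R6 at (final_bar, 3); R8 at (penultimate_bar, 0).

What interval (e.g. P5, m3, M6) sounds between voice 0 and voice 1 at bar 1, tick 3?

m6

voice 0=E3 voice 1=C4 -> m6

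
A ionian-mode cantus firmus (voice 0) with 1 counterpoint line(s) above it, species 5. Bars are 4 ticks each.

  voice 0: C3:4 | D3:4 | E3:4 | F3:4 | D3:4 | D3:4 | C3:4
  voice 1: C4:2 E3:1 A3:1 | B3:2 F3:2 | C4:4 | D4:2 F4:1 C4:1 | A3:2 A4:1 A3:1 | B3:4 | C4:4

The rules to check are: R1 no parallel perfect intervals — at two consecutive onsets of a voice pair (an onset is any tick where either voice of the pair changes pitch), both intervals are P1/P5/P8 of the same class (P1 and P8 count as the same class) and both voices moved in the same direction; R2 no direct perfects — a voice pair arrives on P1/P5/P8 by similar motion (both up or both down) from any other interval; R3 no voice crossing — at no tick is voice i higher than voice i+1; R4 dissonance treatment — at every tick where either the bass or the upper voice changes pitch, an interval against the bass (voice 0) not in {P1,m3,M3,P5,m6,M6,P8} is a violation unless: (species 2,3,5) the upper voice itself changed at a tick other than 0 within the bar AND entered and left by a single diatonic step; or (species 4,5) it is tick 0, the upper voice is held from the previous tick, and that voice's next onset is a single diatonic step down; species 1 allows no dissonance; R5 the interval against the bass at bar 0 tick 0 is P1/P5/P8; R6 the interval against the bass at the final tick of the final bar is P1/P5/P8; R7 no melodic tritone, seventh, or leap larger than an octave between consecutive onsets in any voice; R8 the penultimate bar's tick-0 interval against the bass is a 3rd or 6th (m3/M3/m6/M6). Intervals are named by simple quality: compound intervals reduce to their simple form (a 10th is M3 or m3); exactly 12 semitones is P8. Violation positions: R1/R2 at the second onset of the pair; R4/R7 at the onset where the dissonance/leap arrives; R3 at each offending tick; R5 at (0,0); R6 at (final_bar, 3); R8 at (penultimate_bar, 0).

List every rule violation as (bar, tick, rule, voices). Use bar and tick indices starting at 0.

(1, 2, R7, (1,))
(4, 0, R1, (0, 1))

bar 0: v0=C3 v1=C4 downbeat P8
bar 1: v0=D3 v1=B3 downbeat M6
bar 2: v0=E3 v1=C4 downbeat m6
bar 3: v0=F3 v1=D4 downbeat M6
bar 4: v0=D3 v1=A3 downbeat P5
bar 5: v0=D3 v1=B3 downbeat M6
bar 6: v0=C3 v1=C4 downbeat P8
  -> R7 @ bar 1 tick 2 v(1,): B3->F3 leap 6st
  -> R1 @ bar 4 tick 0 v(0, 1): F3/C4 P5 -> D3/A3 P5 similar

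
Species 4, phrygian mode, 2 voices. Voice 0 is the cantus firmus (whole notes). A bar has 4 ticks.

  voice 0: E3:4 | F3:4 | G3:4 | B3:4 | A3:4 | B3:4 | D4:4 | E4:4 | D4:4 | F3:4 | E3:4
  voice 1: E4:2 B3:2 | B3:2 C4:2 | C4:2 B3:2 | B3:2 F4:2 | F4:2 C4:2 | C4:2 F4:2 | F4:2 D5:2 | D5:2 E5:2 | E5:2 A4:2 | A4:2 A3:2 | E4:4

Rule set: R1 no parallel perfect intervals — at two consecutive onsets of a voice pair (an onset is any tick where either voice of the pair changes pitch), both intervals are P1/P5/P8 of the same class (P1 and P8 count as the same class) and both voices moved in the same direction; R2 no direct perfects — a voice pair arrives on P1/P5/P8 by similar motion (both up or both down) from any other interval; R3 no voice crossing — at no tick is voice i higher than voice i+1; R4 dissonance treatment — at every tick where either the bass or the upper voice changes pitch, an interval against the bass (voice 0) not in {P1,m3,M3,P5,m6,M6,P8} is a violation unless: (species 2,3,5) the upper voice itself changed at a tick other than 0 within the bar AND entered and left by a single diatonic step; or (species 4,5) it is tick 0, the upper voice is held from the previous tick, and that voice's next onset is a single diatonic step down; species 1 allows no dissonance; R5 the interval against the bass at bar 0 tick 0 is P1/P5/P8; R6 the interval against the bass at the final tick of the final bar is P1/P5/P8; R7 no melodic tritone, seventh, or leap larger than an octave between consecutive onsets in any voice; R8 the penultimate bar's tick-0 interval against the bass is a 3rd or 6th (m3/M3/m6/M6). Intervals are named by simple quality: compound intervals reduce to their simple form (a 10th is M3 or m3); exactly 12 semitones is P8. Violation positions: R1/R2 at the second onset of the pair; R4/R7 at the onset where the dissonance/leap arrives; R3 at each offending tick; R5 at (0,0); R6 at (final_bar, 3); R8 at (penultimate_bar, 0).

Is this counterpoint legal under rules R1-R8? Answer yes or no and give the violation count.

No (7 violations)

bar 0: v0=E3 v1=E4 (P8)
bar 1: v0=F3 v1=B3 (TT)
bar 2: v0=G3 v1=C4 (P4)
bar 3: v0=B3 v1=B3 (P1)
bar 4: v0=A3 v1=F4 (m6)
bar 5: v0=B3 v1=C4 (m2)
bar 6: v0=D4 v1=F4 (m3)
bar 7: v0=E4 v1=D5 (m7)
bar 8: v0=D4 v1=E5 (M2)
bar 9: v0=F3 v1=A4 (M3)
bar 10: v0=E3 v1=E4 (P8)
  R4 @ bar1.0: F3/B3 TT untreated
  R4 @ bar3.2: B3/F4 TT untreated
  R7 @ bar3.2: B3->F4 leap 6st
  R4 @ bar5.0: B3/C4 m2 untreated
  R4 @ bar5.2: B3/F4 TT untreated
  R4 @ bar7.0: E4/D5 m7 untreated
  R4 @ bar8.0: D4/E5 M2 untreated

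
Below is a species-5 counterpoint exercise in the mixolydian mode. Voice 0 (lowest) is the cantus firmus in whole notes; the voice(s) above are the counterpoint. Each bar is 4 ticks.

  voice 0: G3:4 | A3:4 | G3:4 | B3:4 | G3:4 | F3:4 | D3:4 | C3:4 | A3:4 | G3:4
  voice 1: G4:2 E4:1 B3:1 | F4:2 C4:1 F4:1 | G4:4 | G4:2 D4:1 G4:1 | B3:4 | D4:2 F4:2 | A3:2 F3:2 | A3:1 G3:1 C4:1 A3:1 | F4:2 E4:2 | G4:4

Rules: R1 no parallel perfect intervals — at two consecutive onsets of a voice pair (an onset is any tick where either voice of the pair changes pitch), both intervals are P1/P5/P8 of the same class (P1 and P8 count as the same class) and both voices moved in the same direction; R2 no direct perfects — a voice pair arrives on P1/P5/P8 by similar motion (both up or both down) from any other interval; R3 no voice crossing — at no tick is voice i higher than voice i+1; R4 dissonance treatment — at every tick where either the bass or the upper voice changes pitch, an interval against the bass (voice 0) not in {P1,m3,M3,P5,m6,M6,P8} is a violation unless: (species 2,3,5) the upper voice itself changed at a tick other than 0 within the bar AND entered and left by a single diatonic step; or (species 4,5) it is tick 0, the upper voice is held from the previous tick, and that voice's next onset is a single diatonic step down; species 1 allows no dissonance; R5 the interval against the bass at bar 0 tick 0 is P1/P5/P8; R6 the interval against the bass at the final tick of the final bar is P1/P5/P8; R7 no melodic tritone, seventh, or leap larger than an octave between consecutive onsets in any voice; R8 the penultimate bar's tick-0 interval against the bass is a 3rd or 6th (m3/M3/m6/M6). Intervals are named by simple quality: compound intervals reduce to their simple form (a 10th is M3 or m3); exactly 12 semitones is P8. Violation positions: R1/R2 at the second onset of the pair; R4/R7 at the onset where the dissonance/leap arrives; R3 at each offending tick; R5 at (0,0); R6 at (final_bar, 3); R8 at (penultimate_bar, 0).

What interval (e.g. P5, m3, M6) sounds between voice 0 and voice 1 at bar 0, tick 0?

P8

voice 0=G3 voice 1=G4 -> P8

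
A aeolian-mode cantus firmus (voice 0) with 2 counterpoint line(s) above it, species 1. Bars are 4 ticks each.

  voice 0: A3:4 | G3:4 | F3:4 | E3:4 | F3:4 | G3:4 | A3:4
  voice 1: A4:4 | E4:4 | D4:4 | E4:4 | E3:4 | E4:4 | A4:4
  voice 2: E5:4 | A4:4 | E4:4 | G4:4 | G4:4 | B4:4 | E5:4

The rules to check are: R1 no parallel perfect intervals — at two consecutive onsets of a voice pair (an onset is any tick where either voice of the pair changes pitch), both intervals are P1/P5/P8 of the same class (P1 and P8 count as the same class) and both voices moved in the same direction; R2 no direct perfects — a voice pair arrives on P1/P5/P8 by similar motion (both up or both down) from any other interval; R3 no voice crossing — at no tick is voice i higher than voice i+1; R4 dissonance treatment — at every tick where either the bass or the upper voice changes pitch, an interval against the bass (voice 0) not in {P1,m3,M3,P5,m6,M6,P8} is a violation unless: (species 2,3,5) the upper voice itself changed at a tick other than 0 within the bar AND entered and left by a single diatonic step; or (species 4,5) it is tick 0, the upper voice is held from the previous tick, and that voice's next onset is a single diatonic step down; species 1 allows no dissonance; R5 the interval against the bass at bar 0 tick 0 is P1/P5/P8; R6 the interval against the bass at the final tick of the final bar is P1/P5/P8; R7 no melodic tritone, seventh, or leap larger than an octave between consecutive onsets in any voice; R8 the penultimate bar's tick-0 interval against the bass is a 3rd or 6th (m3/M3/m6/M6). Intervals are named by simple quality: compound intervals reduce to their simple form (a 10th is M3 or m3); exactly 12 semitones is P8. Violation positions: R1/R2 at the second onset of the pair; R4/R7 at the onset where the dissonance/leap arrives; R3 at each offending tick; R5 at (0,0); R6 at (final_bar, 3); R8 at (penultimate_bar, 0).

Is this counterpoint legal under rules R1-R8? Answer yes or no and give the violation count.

bar 0: v0=A3 v1=A4 v2=E5 (P5)
bar 1: v0=G3 v1=E4 v2=A4 (M2)
bar 2: v0=F3 v1=D4 v2=E4 (M7)
bar 3: v0=E3 v1=E4 v2=G4 (m3)
bar 4: v0=F3 v1=E3 v2=G4 (M2)
bar 5: v0=G3 v1=E4 v2=B4 (M3)
bar 6: v0=A3 v1=A4 v2=E5 (P5)
  R4 @ bar1.0: G3/A4 M2 untreated
  R4 @ bar2.0: F3/E4 M7 untreated
  R3 @ bar4.0: F3 above E3
  R4 @ bar4.0: F3/E3 m2 untreated
  R4 @ bar4.0: F3/G4 M2 untreated
  R3 @ bar4.1: F3 above E3
  R3 @ bar4.2: F3 above E3
  R3 @ bar4.3: F3 above E3
  R2 @ bar5.0: E3/G4 m3 -> E4/B4 P5 similar
  R1 @ bar6.0: E4/B4 P5 -> A4/E5 P5 similar
  R2 @ bar6.0: G3/E4 M6 -> A3/A4 P8 similar
  R2 @ bar6.0: G3/B4 M3 -> A3/E5 P5 similar

No (12 violations)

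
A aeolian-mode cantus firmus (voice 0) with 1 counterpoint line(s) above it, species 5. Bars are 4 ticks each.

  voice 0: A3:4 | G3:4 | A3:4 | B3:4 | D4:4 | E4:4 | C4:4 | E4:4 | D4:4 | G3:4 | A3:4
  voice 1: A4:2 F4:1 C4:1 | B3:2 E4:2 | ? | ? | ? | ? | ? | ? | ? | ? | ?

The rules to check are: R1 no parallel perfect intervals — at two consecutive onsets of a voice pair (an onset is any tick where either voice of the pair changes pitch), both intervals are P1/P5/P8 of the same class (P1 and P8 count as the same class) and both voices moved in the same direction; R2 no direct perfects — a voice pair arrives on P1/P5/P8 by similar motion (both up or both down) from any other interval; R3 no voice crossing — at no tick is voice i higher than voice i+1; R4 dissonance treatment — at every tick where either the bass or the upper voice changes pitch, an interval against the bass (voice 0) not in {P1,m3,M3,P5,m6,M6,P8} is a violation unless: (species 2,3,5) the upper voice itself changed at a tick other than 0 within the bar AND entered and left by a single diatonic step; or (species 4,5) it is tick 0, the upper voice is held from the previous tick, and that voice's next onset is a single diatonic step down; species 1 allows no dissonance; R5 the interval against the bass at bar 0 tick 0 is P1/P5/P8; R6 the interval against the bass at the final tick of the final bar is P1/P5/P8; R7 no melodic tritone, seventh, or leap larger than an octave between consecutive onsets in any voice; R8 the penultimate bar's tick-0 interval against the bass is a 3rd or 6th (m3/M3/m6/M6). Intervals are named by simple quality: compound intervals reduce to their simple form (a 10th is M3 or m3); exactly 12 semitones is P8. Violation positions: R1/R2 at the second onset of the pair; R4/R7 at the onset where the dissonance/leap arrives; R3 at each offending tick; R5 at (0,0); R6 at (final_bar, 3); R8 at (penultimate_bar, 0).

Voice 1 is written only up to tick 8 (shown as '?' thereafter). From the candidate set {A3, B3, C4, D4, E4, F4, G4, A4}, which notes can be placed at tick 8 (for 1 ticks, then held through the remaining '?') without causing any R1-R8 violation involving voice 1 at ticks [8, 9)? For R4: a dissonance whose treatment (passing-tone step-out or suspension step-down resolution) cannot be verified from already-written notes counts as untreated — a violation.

A3: legal
B3: violates R4
C4: legal
D4: violates R4
E4: legal
F4: legal
G4: violates R4
A4: violates R2

{A3, C4, E4, F4}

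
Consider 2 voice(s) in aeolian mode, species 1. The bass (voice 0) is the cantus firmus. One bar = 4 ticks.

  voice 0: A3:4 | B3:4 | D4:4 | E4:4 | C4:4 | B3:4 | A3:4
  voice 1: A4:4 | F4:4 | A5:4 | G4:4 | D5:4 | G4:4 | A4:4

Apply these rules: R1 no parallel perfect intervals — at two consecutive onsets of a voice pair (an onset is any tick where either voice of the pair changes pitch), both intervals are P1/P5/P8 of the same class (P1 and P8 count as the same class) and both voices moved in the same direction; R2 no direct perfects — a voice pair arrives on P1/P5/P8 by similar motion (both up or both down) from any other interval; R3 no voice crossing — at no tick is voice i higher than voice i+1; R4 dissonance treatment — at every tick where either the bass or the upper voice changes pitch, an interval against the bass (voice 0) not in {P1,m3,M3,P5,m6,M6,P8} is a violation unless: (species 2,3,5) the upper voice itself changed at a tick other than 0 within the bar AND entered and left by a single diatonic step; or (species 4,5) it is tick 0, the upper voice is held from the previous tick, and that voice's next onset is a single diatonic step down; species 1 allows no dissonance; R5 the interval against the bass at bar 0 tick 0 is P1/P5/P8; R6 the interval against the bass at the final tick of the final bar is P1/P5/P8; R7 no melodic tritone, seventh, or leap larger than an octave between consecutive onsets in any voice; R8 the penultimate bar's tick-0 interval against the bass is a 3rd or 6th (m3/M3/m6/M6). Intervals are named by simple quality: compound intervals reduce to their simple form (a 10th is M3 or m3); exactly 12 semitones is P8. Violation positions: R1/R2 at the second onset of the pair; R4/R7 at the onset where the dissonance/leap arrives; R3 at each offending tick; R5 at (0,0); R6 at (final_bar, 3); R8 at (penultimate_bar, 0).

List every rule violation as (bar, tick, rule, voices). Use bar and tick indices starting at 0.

bar 0: v0=A3 v1=A4 downbeat P8
bar 1: v0=B3 v1=F4 downbeat TT
bar 2: v0=D4 v1=A5 downbeat P5
bar 3: v0=E4 v1=G4 downbeat m3
bar 4: v0=C4 v1=D5 downbeat M2
bar 5: v0=B3 v1=G4 downbeat m6
bar 6: v0=A3 v1=A4 downbeat P8
  -> R4 @ bar 1 tick 0 v(0, 1): B3/F4 TT untreated
  -> R2 @ bar 2 tick 0 v(0, 1): B3/F4 TT -> D4/A5 P5 similar
  -> R7 @ bar 2 tick 0 v(1,): F4->A5 leap 16st
  -> R7 @ bar 3 tick 0 v(1,): A5->G4 leap 14st
  -> R4 @ bar 4 tick 0 v(0, 1): C4/D5 M2 untreated

(1, 0, R4, (0, 1))
(2, 0, R2, (0, 1))
(2, 0, R7, (1,))
(3, 0, R7, (1,))
(4, 0, R4, (0, 1))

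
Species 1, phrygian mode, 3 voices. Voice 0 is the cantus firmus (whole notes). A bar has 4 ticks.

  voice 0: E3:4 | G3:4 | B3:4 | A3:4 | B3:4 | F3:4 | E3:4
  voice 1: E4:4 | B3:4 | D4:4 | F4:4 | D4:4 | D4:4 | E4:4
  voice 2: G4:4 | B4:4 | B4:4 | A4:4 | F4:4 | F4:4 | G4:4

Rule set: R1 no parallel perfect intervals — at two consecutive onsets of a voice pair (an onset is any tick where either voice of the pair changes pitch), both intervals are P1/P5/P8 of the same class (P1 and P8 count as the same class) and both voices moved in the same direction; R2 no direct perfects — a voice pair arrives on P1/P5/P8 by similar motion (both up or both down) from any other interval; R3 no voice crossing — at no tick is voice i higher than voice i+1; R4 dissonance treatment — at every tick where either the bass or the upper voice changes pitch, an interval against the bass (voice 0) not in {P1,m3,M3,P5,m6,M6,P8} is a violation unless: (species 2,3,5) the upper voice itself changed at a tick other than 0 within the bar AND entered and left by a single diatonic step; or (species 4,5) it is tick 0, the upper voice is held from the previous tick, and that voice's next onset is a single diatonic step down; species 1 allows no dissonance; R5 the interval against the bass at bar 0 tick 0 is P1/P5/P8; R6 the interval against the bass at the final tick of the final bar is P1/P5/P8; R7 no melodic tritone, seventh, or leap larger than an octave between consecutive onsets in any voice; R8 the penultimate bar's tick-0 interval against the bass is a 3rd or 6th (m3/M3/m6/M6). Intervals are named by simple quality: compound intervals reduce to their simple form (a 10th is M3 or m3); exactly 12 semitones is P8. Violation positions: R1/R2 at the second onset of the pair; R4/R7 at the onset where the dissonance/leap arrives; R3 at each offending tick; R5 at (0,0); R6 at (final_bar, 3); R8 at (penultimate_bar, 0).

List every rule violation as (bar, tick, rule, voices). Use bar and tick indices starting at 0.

(0, 0, R5, (0, 2))
(3, 0, R1, (0, 2))
(4, 0, R4, (0, 2))
(5, 0, R7, (0,))
(5, 0, R8, (0, 2))
(6, 3, R6, (0, 2))

bar 0: v0=E3 v1=E4 v2=G4 downbeat m3
bar 1: v0=G3 v1=B3 v2=B4 downbeat M3
bar 2: v0=B3 v1=D4 v2=B4 downbeat P8
bar 3: v0=A3 v1=F4 v2=A4 downbeat P8
bar 4: v0=B3 v1=D4 v2=F4 downbeat TT
bar 5: v0=F3 v1=D4 v2=F4 downbeat P8
bar 6: v0=E3 v1=E4 v2=G4 downbeat m3
  -> R5 @ bar 0 tick 0 v(0, 2): opens on m3
  -> R1 @ bar 3 tick 0 v(0, 2): B3/B4 P8 -> A3/A4 P8 similar
  -> R4 @ bar 4 tick 0 v(0, 2): B3/F4 TT untreated
  -> R7 @ bar 5 tick 0 v(0,): B3->F3 leap 6st
  -> R8 @ bar 5 tick 0 v(0, 2): penult P8 not 3rd/6th
  -> R6 @ bar 6 tick 3 v(0, 2): closes on m3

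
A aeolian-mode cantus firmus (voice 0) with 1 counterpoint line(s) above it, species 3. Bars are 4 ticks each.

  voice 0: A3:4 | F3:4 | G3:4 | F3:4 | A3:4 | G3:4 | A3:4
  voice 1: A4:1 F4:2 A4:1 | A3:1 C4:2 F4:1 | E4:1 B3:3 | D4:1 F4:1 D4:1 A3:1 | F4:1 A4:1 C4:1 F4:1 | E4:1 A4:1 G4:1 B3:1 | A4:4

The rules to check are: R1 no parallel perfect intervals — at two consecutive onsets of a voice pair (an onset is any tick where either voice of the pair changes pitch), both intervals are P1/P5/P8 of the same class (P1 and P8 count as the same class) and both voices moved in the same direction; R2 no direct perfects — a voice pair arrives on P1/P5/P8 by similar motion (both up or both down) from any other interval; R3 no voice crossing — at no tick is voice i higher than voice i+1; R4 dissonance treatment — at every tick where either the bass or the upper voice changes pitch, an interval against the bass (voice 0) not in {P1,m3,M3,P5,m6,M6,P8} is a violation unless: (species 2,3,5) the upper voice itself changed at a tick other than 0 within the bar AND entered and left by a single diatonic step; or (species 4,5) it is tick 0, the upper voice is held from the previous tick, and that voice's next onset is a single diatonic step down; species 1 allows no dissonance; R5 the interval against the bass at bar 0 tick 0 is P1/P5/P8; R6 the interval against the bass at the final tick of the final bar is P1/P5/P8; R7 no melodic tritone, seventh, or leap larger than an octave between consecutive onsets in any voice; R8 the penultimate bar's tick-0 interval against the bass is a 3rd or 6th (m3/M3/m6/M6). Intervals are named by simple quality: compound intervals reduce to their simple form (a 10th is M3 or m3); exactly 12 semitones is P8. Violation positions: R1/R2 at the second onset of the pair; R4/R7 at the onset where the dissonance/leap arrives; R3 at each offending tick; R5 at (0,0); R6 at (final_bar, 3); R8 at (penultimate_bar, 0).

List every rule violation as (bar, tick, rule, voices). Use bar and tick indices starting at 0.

bar 0: v0=A3 v1=A4 downbeat P8
bar 1: v0=F3 v1=A3 downbeat M3
bar 2: v0=G3 v1=E4 downbeat M6
bar 3: v0=F3 v1=D4 downbeat M6
bar 4: v0=A3 v1=F4 downbeat m6
bar 5: v0=G3 v1=E4 downbeat M6
bar 6: v0=A3 v1=A4 downbeat P8
  -> R4 @ bar 5 tick 1 v(0, 1): G3/A4 M2 untreated
  -> R2 @ bar 6 tick 0 v(0, 1): G3/B3 M3 -> A3/A4 P8 similar
  -> R7 @ bar 6 tick 0 v(1,): B3->A4 leap 10st

(5, 1, R4, (0, 1))
(6, 0, R2, (0, 1))
(6, 0, R7, (1,))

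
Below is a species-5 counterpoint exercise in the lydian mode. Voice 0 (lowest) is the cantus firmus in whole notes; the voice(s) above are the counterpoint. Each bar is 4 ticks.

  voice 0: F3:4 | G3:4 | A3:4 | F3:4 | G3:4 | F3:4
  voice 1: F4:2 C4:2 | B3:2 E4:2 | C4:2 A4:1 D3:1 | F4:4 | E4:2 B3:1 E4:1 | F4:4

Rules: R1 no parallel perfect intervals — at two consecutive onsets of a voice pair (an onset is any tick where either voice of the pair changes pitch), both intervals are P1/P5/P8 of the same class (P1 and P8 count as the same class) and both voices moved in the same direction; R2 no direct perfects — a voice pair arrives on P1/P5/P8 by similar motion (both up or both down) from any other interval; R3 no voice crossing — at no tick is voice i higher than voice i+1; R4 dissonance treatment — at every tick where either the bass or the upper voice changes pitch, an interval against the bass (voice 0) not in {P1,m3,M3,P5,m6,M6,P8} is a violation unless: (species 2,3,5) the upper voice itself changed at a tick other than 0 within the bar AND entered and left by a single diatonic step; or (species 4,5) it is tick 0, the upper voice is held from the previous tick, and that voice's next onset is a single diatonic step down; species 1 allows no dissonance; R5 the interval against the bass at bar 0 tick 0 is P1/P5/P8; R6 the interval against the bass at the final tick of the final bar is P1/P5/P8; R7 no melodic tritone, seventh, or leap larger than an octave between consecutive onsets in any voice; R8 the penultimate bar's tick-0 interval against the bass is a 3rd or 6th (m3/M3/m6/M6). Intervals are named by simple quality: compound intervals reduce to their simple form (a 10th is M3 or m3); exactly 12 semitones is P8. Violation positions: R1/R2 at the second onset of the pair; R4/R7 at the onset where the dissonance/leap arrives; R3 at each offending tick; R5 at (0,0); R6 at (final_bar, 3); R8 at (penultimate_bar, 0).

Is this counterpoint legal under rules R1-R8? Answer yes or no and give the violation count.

No (3 violations)

bar 0: v0=F3 v1=F4 (P8)
bar 1: v0=G3 v1=B3 (M3)
bar 2: v0=A3 v1=C4 (m3)
bar 3: v0=F3 v1=F4 (P8)
bar 4: v0=G3 v1=E4 (M6)
bar 5: v0=F3 v1=F4 (P8)
  R3 @ bar2.3: A3 above D3
  R7 @ bar2.3: A4->D3 leap 19st
  R7 @ bar3.0: D3->F4 leap 15st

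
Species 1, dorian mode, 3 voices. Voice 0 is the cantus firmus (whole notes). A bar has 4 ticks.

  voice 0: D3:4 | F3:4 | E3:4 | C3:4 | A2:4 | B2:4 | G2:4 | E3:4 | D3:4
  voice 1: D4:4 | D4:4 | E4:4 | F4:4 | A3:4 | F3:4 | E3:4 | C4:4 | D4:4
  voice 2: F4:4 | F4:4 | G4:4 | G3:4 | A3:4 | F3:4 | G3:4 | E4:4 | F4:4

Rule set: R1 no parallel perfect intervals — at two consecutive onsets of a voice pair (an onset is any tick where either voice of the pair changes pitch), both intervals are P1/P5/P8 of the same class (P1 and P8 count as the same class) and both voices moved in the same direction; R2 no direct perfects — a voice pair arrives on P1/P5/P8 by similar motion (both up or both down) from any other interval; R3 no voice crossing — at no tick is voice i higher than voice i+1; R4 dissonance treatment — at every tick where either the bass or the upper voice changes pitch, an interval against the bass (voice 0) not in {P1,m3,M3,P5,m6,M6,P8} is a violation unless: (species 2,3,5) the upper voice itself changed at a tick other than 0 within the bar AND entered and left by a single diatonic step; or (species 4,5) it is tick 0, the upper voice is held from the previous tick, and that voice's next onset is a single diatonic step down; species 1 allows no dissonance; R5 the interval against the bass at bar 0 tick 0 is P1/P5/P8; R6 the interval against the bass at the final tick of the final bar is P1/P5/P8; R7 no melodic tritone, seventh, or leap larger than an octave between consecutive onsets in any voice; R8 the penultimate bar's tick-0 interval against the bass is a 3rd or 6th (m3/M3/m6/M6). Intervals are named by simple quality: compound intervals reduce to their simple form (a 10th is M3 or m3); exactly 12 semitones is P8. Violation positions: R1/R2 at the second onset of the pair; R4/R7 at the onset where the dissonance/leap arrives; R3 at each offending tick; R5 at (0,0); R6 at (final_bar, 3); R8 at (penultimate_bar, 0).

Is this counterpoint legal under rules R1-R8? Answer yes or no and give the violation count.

bar 0: v0=D3 v1=D4 v2=F4 (m3)
bar 1: v0=F3 v1=D4 v2=F4 (P8)
bar 2: v0=E3 v1=E4 v2=G4 (m3)
bar 3: v0=C3 v1=F4 v2=G3 (P5)
bar 4: v0=A2 v1=A3 v2=A3 (P8)
bar 5: v0=B2 v1=F3 v2=F3 (TT)
bar 6: v0=G2 v1=E3 v2=G3 (P8)
bar 7: v0=E3 v1=C4 v2=E4 (P8)
bar 8: v0=D3 v1=D4 v2=F4 (m3)
  R5 @ bar0.0: opens on m3
  R2 @ bar3.0: E3/G4 m3 -> C3/G3 P5 similar
  R3 @ bar3.0: F4 above G3
  R4 @ bar3.0: C3/F4 P4 untreated
  R3 @ bar3.1: F4 above G3
  R3 @ bar3.2: F4 above G3
  R3 @ bar3.3: F4 above G3
  R2 @ bar4.0: C3/F4 P4 -> A2/A3 P8 similar
  R1 @ bar5.0: A3/A3 P1 -> F3/F3 P1 similar
  R4 @ bar5.0: B2/F3 TT untreated
  R4 @ bar5.0: B2/F3 TT untreated
  R1 @ bar7.0: G2/G3 P8 -> E3/E4 P8 similar
  R8 @ bar7.0: penult P8 not 3rd/6th
  R6 @ bar8.3: closes on m3

No (14 violations)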